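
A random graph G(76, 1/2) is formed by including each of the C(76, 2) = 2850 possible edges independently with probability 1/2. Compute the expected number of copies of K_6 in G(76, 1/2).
E[# K_6] = C(76, 6) · (1/2)^C(6, 2) = 218618940 / 2^15 = 54654735/8192 ≈ 6671.720581

For each 6-subset S of vertices (there are C(76, 6) = 218618940 such S), let X_S = 1 if S induces a K_6 (all C(6, 2) = 15 edges present). Then P(X_S = 1) = (1/2)^15 = 1/32768. By linearity of expectation, E[# K_6] = C(76, 6) · (1/2)^15 = 218618940 / 32768 = 54654735/8192 ≈ 6671.720581.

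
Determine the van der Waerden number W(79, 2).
W(79, 2) = 79 + 1 = 80

A 2-term AP is any pair of integers, so a monochromatic 2-AP exists iff some colour is used at least twice. With 79 colours, the colouring i ↦ i on {1, ..., 79} uses each colour once, avoiding any monochromatic pair, so W(79, 2) > 79. For {1, ..., 80}, pigeonhole forces two integers of the same colour, which form a monochromatic 2-AP. Hence W(79, 2) = 80.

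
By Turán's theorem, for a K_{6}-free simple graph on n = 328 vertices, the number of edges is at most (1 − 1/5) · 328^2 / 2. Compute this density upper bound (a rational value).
Turán density bound = (4/5) · 328^2/2 = 215168/5 ≈ 43033.6

Turán's theorem: ex(n, K_{r+1}) is achieved by the complete r-partite Turán graph T(n, r) with parts as balanced as possible, and is at most (1 − 1/r) · n^2/2. For r = 5, n = 328: the density bound is (4/5) · 107584/2 = 215168/5 ≈ 43033.6. The integer-valued extremum is e(T(328, 5)) = 43033, which is strictly less than the density bound 215168/5 since 5 ∤ 328 (the parts of T(328, 5) cannot all be equal).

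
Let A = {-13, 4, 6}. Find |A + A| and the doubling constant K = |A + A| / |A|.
K = |A + A| / |A| = 6/3 = 2

Enumerate A + A = {a + b : a, b ∈ A}. With |A| = 3, there are |A|^2 = 9 ordered sum pairs; collecting distinct values, A + A = {-26, -9, -7, 8, 10, 12}, so |A + A| = 6. Thus K = 6/3 = 2. For comparison, the minimum possible |A + A| over all 3-element sets is 2·3 − 1 = 5 (so min K = 5/3), attained only by arithmetic progressions.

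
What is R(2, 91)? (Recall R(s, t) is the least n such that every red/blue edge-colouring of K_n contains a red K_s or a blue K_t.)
R(2, 91) = 91

R(2, k) = k for all k ≥ 2: in a 2-colouring of K_k, either some edge is red (a red K_2) or all edges are blue (a blue K_k). And K_{90} coloured all-blue has no blue K_91, so R(2, 91) > 90. Hence R(2, 91) = 91.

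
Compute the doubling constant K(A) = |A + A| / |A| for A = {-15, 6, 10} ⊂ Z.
K = |A + A| / |A| = 6/3 = 2

Enumerate A + A = {a + b : a, b ∈ A}. With |A| = 3, there are |A|^2 = 9 ordered sum pairs; collecting distinct values, A + A = {-30, -9, -5, 12, 16, 20}, so |A + A| = 6. Thus K = 6/3 = 2. For comparison, the minimum possible |A + A| over all 3-element sets is 2·3 − 1 = 5 (so min K = 5/3), attained only by arithmetic progressions.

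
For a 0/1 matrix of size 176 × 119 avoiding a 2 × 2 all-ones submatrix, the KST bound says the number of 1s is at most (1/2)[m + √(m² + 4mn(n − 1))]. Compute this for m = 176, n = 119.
z(176, 119; 2, 2) ≤ (1/2)[176 + √(176² + 4·176·119·118)] = (1/2)[176 + √9916544] = 1662.5272

Kővári–Sós–Turán: let r_1, ..., r_176 be the row sums and z = Σ r_i the total number of 1s. Each pair of columns can share at most one row with both entries 1 (else a 2×2 all-ones block appears), so Σ_i C(r_i, 2) ≤ C(119, 2) = 7021. By convexity Σ_i C(r_i, 2) ≥ 176·C(z/176, 2) = z(z − 176)/(2·176), giving z² − 176z − 176·119·118 ≤ 0 and hence z ≤ (1/2)[176 + √(30976 + 4·2471392)] = (1/2)[176 + √9916544] ≈ (1/2)(176 + 3149.0545) = 1662.5272.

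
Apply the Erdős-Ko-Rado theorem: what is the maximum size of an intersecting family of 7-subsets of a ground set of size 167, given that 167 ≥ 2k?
max |F| = C(166, 6) = 26523563913

Erdős-Ko-Rado (1961): when n ≥ 2k, max |F| = C(n−1, k−1). The bound is attained by the star {A : i ∈ A} for any fixed i ∈ [n]. Here C(167−1, 7−1) = C(166, 6) = 26523563913.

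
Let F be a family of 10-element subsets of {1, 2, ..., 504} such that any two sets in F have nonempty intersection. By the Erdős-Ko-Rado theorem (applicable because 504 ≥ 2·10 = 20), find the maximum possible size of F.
max |F| = C(503, 9) = 5285542290850434250

Erdős-Ko-Rado (1961): when n ≥ 2k, max |F| = C(n−1, k−1). The bound is attained by the star {A : i ∈ A} for any fixed i ∈ [n]. Here C(504−1, 10−1) = C(503, 9) = 5285542290850434250.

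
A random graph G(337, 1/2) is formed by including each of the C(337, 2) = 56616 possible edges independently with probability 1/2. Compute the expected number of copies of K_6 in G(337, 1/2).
E[# K_6] = C(337, 6) · (1/2)^C(6, 2) = 1945406098104 / 2^15 = 243175762263/4096 ≈ 59369082.583740

For each 6-subset S of vertices (there are C(337, 6) = 1945406098104 such S), let X_S = 1 if S induces a K_6 (all C(6, 2) = 15 edges present). Then P(X_S = 1) = (1/2)^15 = 1/32768. By linearity of expectation, E[# K_6] = C(337, 6) · (1/2)^15 = 1945406098104 / 32768 = 243175762263/4096 ≈ 59369082.583740.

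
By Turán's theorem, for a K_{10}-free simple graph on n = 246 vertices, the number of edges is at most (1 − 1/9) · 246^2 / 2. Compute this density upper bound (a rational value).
Turán density bound = (8/9) · 246^2/2 = 26896

Turán's theorem: ex(n, K_{r+1}) is achieved by the complete r-partite Turán graph T(n, r) with parts as balanced as possible, and is at most (1 − 1/r) · n^2/2. For r = 9, n = 246: the density bound is (8/9) · 60516/2 = 26896. The integer-valued extremum is e(T(246, 9)) = 26895, which is strictly less than the density bound 26896 since 9 ∤ 246 (the parts of T(246, 9) cannot all be equal).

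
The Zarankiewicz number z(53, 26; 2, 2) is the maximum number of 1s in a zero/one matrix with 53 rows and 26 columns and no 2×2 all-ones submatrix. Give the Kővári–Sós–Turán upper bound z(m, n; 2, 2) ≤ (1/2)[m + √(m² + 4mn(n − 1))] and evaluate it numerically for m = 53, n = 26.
z(53, 26; 2, 2) ≤ (1/2)[53 + √(53² + 4·53·26·25)] = (1/2)[53 + √140609] = 213.9893

Kővári–Sós–Turán: let r_1, ..., r_53 be the row sums and z = Σ r_i the total number of 1s. Each pair of columns can share at most one row with both entries 1 (else a 2×2 all-ones block appears), so Σ_i C(r_i, 2) ≤ C(26, 2) = 325. By convexity Σ_i C(r_i, 2) ≥ 53·C(z/53, 2) = z(z − 53)/(2·53), giving z² − 53z − 53·26·25 ≤ 0 and hence z ≤ (1/2)[53 + √(2809 + 4·34450)] = (1/2)[53 + √140609] ≈ (1/2)(53 + 374.9787) = 213.9893.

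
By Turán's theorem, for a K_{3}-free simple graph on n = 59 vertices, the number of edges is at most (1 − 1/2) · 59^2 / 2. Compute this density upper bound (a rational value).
Turán density bound = (1/2) · 59^2/2 = 3481/4 ≈ 870.25

Turán's theorem: ex(n, K_{r+1}) is achieved by the complete r-partite Turán graph T(n, r) with parts as balanced as possible, and is at most (1 − 1/r) · n^2/2. For r = 2, n = 59: the density bound is (1/2) · 3481/2 = 3481/4 ≈ 870.25. The integer-valued extremum is e(T(59, 2)) = 870, which is strictly less than the density bound 3481/4 since 2 ∤ 59 (the parts of T(59, 2) cannot all be equal).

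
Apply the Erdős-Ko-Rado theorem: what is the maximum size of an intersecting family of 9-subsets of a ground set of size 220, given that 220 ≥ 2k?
max |F| = C(219, 8) = 115308485402067

The Erdős-Ko-Rado theorem states: for n ≥ 2k, an intersecting family of k-subsets of an n-element set has size at most C(n − 1, k − 1), with equality for 'star' families {A ⊆ [n] : |A| = k, i ∈ A} (fix an element i). For n = 220, k = 9: C(219, 8) = 115308485402067.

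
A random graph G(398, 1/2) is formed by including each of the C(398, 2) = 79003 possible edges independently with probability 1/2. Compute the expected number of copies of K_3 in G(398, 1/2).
E[# K_3] = C(398, 3) · (1/2)^C(3, 2) = 10428396 / 2^3 = 2607099/2 = 1303549.5

For each 3-subset S of vertices (there are C(398, 3) = 10428396 such S), let X_S = 1 if S induces a K_3 (all C(3, 2) = 3 edges present). Then P(X_S = 1) = (1/2)^3 = 1/8. By linearity of expectation, E[# K_3] = C(398, 3) · (1/2)^3 = 10428396 / 8 = 2607099/2 = 1303549.5.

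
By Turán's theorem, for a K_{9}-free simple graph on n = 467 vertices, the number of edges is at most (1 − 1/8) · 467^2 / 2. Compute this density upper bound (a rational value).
Turán density bound = (7/8) · 467^2/2 = 1526623/16 ≈ 95413.9375

Turán's theorem: ex(n, K_{r+1}) is achieved by the complete r-partite Turán graph T(n, r) with parts as balanced as possible, and is at most (1 − 1/r) · n^2/2. For r = 8, n = 467: the density bound is (7/8) · 218089/2 = 1526623/16 ≈ 95413.9375. The integer-valued extremum is e(T(467, 8)) = 95413, which is strictly less than the density bound 1526623/16 since 8 ∤ 467 (the parts of T(467, 8) cannot all be equal).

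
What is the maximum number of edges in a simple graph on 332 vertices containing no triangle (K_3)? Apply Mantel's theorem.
ex(332, K_3) = ⌊332^2/4⌋ = 27556

Mantel (1907): a triangle-free graph on n vertices has at most ⌊n^2/4⌋ edges, with equality for the complete bipartite graph K_{⌊n/2⌋, ⌈n/2⌉}. For n = 332: ⌊332^2/4⌋ = ⌊110224/4⌋ = 27556. The extremal graph is K_{166, 166}, which has 166·166 = 27556 edges.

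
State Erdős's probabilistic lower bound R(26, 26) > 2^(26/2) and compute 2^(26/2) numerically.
2^(26/2) = 8192; so R(26, 26) > 8192

Colour each edge of K_n uniformly at random with red/blue. The expected number of monochromatic K_26 is C(n, 26) · 2 · 2^(−C(26,2)). If C(n, 26) · 2^(1 − C(26,2)) < 1, then with positive probability no monochromatic K_26 exists, so R(26, 26) > n. The standard estimate C(n, 26) ≤ n^26/26! shows this inequality holds whenever n ≤ 2^(26/2) (since 26! · 2^(C(26,2) − 1) > 2^(26^2/2) ≥ n^26). Hence R(26, 26) > 2^(26/2) = 8192.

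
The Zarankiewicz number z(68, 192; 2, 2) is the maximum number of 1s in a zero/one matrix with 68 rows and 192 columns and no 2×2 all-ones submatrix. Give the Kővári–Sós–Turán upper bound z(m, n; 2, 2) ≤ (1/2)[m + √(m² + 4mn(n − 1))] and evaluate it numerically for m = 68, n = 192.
z(68, 192; 2, 2) ≤ (1/2)[68 + √(68² + 4·68·192·191)] = (1/2)[68 + √9979408] = 1613.5101

Kővári–Sós–Turán: let r_1, ..., r_68 be the row sums and z = Σ r_i the total number of 1s. Each pair of columns can share at most one row with both entries 1 (else a 2×2 all-ones block appears), so Σ_i C(r_i, 2) ≤ C(192, 2) = 18336. By convexity Σ_i C(r_i, 2) ≥ 68·C(z/68, 2) = z(z − 68)/(2·68), giving z² − 68z − 68·192·191 ≤ 0 and hence z ≤ (1/2)[68 + √(4624 + 4·2493696)] = (1/2)[68 + √9979408] ≈ (1/2)(68 + 3159.0201) = 1613.5101.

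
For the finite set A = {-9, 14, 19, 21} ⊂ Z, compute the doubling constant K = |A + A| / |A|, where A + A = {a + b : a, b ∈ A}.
K = |A + A| / |A| = 10/4 = 5/2

Enumerate A + A = {a + b : a, b ∈ A}. With |A| = 4, there are |A|^2 = 16 ordered sum pairs; collecting distinct values, A + A = {-18, 5, 10, 12, 28, 33, 35, 38, 40, 42}, so |A + A| = 10. Thus K = 10/4 = 5/2. For comparison, the minimum possible |A + A| over all 4-element sets is 2·4 − 1 = 7 (so min K = 7/4), attained only by arithmetic progressions.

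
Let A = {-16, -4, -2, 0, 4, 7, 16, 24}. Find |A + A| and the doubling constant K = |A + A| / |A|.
K = |A + A| / |A| = 30/8 = 15/4

Enumerate A + A = {a + b : a, b ∈ A}. With |A| = 8, there are |A|^2 = 64 ordered sum pairs; collecting distinct values, A + A = {-32, -20, -18, -16, -12, -9, -8, -6, -4, -2, 0, 2, 3, 4, 5, 7, 8, 11, 12, 14, 16, 20, 22, 23, 24, 28, 31, 32, 40, 48}, so |A + A| = 30. Thus K = 30/8 = 15/4. For comparison, the minimum possible |A + A| over all 8-element sets is 2·8 − 1 = 15 (so min K = 15/8), attained only by arithmetic progressions.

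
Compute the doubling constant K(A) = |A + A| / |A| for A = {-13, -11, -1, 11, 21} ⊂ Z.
K = |A + A| / |A| = 13/5

Enumerate A + A = {a + b : a, b ∈ A}. With |A| = 5, there are |A|^2 = 25 ordered sum pairs; collecting distinct values, A + A = {-26, -24, -22, -14, -12, -2, 0, 8, 10, 20, 22, 32, 42}, so |A + A| = 13. Thus K = 13/5. For comparison, the minimum possible |A + A| over all 5-element sets is 2·5 − 1 = 9 (so min K = 9/5), attained only by arithmetic progressions.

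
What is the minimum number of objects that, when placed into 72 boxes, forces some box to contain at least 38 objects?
n = (38 − 1)·72 + 1 = 2665

By the generalised pigeonhole principle, to guarantee some box contains ≥ r objects we need more than (r − 1) · k objects total. Threshold: n = (r − 1) · k + 1. With r = 38 and k = 72: n = 37 · 72 + 1 = 2664 + 1 = 2665. For n = 2664 = 37 · 72, we can put exactly 37 objects in every box, avoiding 38 in any single one — so 2665 is tight.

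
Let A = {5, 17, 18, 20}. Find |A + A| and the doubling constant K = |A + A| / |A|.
K = |A + A| / |A| = 10/4 = 5/2

Enumerate A + A = {a + b : a, b ∈ A}. With |A| = 4, there are |A|^2 = 16 ordered sum pairs; collecting distinct values, A + A = {10, 22, 23, 25, 34, 35, 36, 37, 38, 40}, so |A + A| = 10. Thus K = 10/4 = 5/2. For comparison, the minimum possible |A + A| over all 4-element sets is 2·4 − 1 = 7 (so min K = 7/4), attained only by arithmetic progressions.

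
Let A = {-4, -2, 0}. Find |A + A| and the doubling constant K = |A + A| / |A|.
K = |A + A| / |A| = 5/3

Enumerate A + A = {a + b : a, b ∈ A}. With |A| = 3, there are |A|^2 = 9 ordered sum pairs; collecting distinct values, A + A = {-8, -6, -4, -2, 0}, so |A + A| = 5. Thus K = 5/3. Here |A + A| = 2|A| − 1 = 5, the minimum possible — so K = 5/3 is minimal, which holds iff A is an arithmetic progression.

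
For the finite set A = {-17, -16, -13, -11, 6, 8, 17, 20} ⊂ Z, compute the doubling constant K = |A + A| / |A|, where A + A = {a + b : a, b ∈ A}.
K = |A + A| / |A| = 34/8 = 17/4

Enumerate A + A = {a + b : a, b ∈ A}. With |A| = 8, there are |A|^2 = 64 ordered sum pairs; collecting distinct values, A + A = {-34, -33, -32, -30, -29, -28, -27, -26, -24, -22, -11, -10, -9, -8, -7, -5, -3, 0, 1, 3, 4, 6, 7, 9, 12, 14, 16, 23, 25, 26, 28, 34, 37, 40}, so |A + A| = 34. Thus K = 34/8 = 17/4. For comparison, the minimum possible |A + A| over all 8-element sets is 2·8 − 1 = 15 (so min K = 15/8), attained only by arithmetic progressions.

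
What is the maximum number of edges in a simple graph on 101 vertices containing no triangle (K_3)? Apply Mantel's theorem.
ex(101, K_3) = ⌊101^2/4⌋ = 2550

Mantel (1907): a triangle-free graph on n vertices has at most ⌊n^2/4⌋ edges, with equality for the complete bipartite graph K_{⌊n/2⌋, ⌈n/2⌉}. For n = 101: ⌊101^2/4⌋ = ⌊10201/4⌋ = 2550. The extremal graph is K_{50, 51}, which has 50·51 = 2550 edges.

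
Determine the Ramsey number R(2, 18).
R(2, 18) = 18

R(2, k) = k for all k ≥ 2: in a 2-colouring of K_k, either some edge is red (a red K_2) or all edges are blue (a blue K_k). And K_{17} coloured all-blue has no blue K_18, so R(2, 18) > 17. Hence R(2, 18) = 18.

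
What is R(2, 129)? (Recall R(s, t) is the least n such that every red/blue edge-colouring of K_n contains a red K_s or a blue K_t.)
R(2, 129) = 129

R(2, k) = k for all k ≥ 2: in a 2-colouring of K_k, either some edge is red (a red K_2) or all edges are blue (a blue K_k). And K_{128} coloured all-blue has no blue K_129, so R(2, 129) > 128. Hence R(2, 129) = 129.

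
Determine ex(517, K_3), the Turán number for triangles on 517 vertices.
ex(517, K_3) = ⌊517^2/4⌋ = 66822

Mantel (1907): a triangle-free graph on n vertices has at most ⌊n^2/4⌋ edges, with equality for the complete bipartite graph K_{⌊n/2⌋, ⌈n/2⌉}. For n = 517: ⌊517^2/4⌋ = ⌊267289/4⌋ = 66822. The extremal graph is K_{258, 259}, which has 258·259 = 66822 edges.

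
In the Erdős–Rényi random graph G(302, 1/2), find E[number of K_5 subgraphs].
E[# K_5] = C(302, 5) · (1/2)^C(5, 2) = 20248875010 / 2^10 = 10124437505/512 ≈ 19774292.001953

For each 5-subset S of vertices (there are C(302, 5) = 20248875010 such S), let X_S = 1 if S induces a K_5 (all C(5, 2) = 10 edges present). Then P(X_S = 1) = (1/2)^10 = 1/1024. By linearity of expectation, E[# K_5] = C(302, 5) · (1/2)^10 = 20248875010 / 1024 = 10124437505/512 ≈ 19774292.001953.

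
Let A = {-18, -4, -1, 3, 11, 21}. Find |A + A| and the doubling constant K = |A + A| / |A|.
K = |A + A| / |A| = 21/6 = 7/2

Enumerate A + A = {a + b : a, b ∈ A}. With |A| = 6, there are |A|^2 = 36 ordered sum pairs; collecting distinct values, A + A = {-36, -22, -19, -15, -8, -7, -5, -2, -1, 2, 3, 6, 7, 10, 14, 17, 20, 22, 24, 32, 42}, so |A + A| = 21. Thus K = 21/6 = 7/2. For comparison, the minimum possible |A + A| over all 6-element sets is 2·6 − 1 = 11 (so min K = 11/6), attained only by arithmetic progressions.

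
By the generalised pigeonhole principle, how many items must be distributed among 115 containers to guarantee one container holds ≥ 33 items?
n = (33 − 1)·115 + 1 = 3681

By the generalised pigeonhole principle, to guarantee some box contains ≥ r objects we need more than (r − 1) · k objects total. Threshold: n = (r − 1) · k + 1. With r = 33 and k = 115: n = 32 · 115 + 1 = 3680 + 1 = 3681. For n = 3680 = 32 · 115, we can put exactly 32 objects in every box, avoiding 33 in any single one — so 3681 is tight.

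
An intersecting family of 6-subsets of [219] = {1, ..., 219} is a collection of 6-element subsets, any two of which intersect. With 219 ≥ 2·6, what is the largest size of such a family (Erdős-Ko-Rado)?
max |F| = C(218, 5) = 3917788308

The Erdős-Ko-Rado theorem states: for n ≥ 2k, an intersecting family of k-subsets of an n-element set has size at most C(n − 1, k − 1), with equality for 'star' families {A ⊆ [n] : |A| = k, i ∈ A} (fix an element i). For n = 219, k = 6: C(218, 5) = 3917788308.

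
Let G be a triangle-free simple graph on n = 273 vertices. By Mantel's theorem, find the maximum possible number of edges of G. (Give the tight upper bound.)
ex(273, K_3) = ⌊273^2/4⌋ = 18632

Mantel (1907): a triangle-free graph on n vertices has at most ⌊n^2/4⌋ edges, with equality for the complete bipartite graph K_{⌊n/2⌋, ⌈n/2⌉}. For n = 273: ⌊273^2/4⌋ = ⌊74529/4⌋ = 18632. The extremal graph is K_{136, 137}, which has 136·137 = 18632 edges.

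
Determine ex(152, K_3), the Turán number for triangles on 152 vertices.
ex(152, K_3) = ⌊152^2/4⌋ = 5776

Mantel (1907): a triangle-free graph on n vertices has at most ⌊n^2/4⌋ edges, with equality for the complete bipartite graph K_{⌊n/2⌋, ⌈n/2⌉}. For n = 152: ⌊152^2/4⌋ = ⌊23104/4⌋ = 5776. The extremal graph is K_{76, 76}, which has 76·76 = 5776 edges.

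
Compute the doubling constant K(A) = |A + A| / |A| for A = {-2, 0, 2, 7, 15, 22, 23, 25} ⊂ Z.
K = |A + A| / |A| = 31/8

Enumerate A + A = {a + b : a, b ∈ A}. With |A| = 8, there are |A|^2 = 64 ordered sum pairs; collecting distinct values, A + A = {-4, -2, 0, 2, 4, 5, 7, 9, 13, 14, 15, 17, 20, 21, 22, 23, 24, 25, 27, 29, 30, 32, 37, 38, 40, 44, 45, 46, 47, 48, 50}, so |A + A| = 31. Thus K = 31/8. For comparison, the minimum possible |A + A| over all 8-element sets is 2·8 − 1 = 15 (so min K = 15/8), attained only by arithmetic progressions.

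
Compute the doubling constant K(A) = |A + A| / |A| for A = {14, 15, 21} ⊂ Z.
K = |A + A| / |A| = 6/3 = 2

Enumerate A + A = {a + b : a, b ∈ A}. With |A| = 3, there are |A|^2 = 9 ordered sum pairs; collecting distinct values, A + A = {28, 29, 30, 35, 36, 42}, so |A + A| = 6. Thus K = 6/3 = 2. For comparison, the minimum possible |A + A| over all 3-element sets is 2·3 − 1 = 5 (so min K = 5/3), attained only by arithmetic progressions.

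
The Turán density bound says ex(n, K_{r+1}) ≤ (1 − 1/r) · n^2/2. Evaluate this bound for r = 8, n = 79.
Turán density bound = (7/8) · 79^2/2 = 43687/16 ≈ 2730.4375

Turán's theorem: ex(n, K_{r+1}) is achieved by the complete r-partite Turán graph T(n, r) with parts as balanced as possible, and is at most (1 − 1/r) · n^2/2. For r = 8, n = 79: the density bound is (7/8) · 6241/2 = 43687/16 ≈ 2730.4375. The integer-valued extremum is e(T(79, 8)) = 2730, which is strictly less than the density bound 43687/16 since 8 ∤ 79 (the parts of T(79, 8) cannot all be equal).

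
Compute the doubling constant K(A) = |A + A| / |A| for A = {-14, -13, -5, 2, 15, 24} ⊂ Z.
K = |A + A| / |A| = 20/6 = 10/3

Enumerate A + A = {a + b : a, b ∈ A}. With |A| = 6, there are |A|^2 = 36 ordered sum pairs; collecting distinct values, A + A = {-28, -27, -26, -19, -18, -12, -11, -10, -3, 1, 2, 4, 10, 11, 17, 19, 26, 30, 39, 48}, so |A + A| = 20. Thus K = 20/6 = 10/3. For comparison, the minimum possible |A + A| over all 6-element sets is 2·6 − 1 = 11 (so min K = 11/6), attained only by arithmetic progressions.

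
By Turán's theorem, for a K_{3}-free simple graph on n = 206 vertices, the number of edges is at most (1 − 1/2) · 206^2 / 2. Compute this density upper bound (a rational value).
Turán density bound = (1/2) · 206^2/2 = 10609

Turán's theorem: ex(n, K_{r+1}) is achieved by the complete r-partite Turán graph T(n, r) with parts as balanced as possible, and is at most (1 − 1/r) · n^2/2. For r = 2, n = 206: the density bound is (1/2) · 42436/2 = 10609. Since 2 ∣ 206, the Turán graph T(206, 2) has parts of equal size 103, and its edge count e(T(206, 2)) = 10609 attains the density bound exactly.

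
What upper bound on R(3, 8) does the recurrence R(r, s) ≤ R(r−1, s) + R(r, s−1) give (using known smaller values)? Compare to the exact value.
R(3, 8) ≤ R(2, 8) + R(3, 7) = 8 + 23 = 31; exact value R(3, 8) = 28.

The Erdős–Szekeres recurrence R(r, s) ≤ R(r−1, s) + R(r, s−1) applied to (r, s) = (3, 8) gives
  R(3, 8) ≤ R(2, 8) + R(3, 7) = 8 + 23 = 31.
(Recall R(2, k) = k and R is symmetric.) The recurrence is not tight here (it gives 31, but the exact value is R(3, 8) = 28); the tight upper bound requires a sharper argument than the simple recurrence, combined with a lower-bound construction on K_{27}.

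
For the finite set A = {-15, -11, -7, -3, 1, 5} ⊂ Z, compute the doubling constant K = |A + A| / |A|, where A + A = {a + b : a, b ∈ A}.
K = |A + A| / |A| = 11/6

Enumerate A + A = {a + b : a, b ∈ A}. With |A| = 6, there are |A|^2 = 36 ordered sum pairs; collecting distinct values, A + A = {-30, -26, -22, -18, -14, -10, -6, -2, 2, 6, 10}, so |A + A| = 11. Thus K = 11/6. Here |A + A| = 2|A| − 1 = 11, the minimum possible — so K = 11/6 is minimal, which holds iff A is an arithmetic progression.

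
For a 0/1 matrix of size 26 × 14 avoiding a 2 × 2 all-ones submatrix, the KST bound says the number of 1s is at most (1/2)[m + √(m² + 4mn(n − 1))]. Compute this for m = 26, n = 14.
z(26, 14; 2, 2) ≤ (1/2)[26 + √(26² + 4·26·14·13)] = (1/2)[26 + √19604] = 83.0071

Kővári–Sós–Turán: let r_1, ..., r_26 be the row sums and z = Σ r_i the total number of 1s. Each pair of columns can share at most one row with both entries 1 (else a 2×2 all-ones block appears), so Σ_i C(r_i, 2) ≤ C(14, 2) = 91. By convexity Σ_i C(r_i, 2) ≥ 26·C(z/26, 2) = z(z − 26)/(2·26), giving z² − 26z − 26·14·13 ≤ 0 and hence z ≤ (1/2)[26 + √(676 + 4·4732)] = (1/2)[26 + √19604] ≈ (1/2)(26 + 140.0143) = 83.0071.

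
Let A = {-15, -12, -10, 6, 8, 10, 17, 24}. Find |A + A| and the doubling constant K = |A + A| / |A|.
K = |A + A| / |A| = 30/8 = 15/4

Enumerate A + A = {a + b : a, b ∈ A}. With |A| = 8, there are |A|^2 = 64 ordered sum pairs; collecting distinct values, A + A = {-30, -27, -25, -24, -22, -20, -9, -7, -6, -5, -4, -2, 0, 2, 5, 7, 9, 12, 14, 16, 18, 20, 23, 25, 27, 30, 32, 34, 41, 48}, so |A + A| = 30. Thus K = 30/8 = 15/4. For comparison, the minimum possible |A + A| over all 8-element sets is 2·8 − 1 = 15 (so min K = 15/8), attained only by arithmetic progressions.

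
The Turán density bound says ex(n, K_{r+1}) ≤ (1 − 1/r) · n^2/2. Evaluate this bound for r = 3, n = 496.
Turán density bound = (2/3) · 496^2/2 = 246016/3 ≈ 82005.3333

Turán's theorem: ex(n, K_{r+1}) is achieved by the complete r-partite Turán graph T(n, r) with parts as balanced as possible, and is at most (1 − 1/r) · n^2/2. For r = 3, n = 496: the density bound is (2/3) · 246016/2 = 246016/3 ≈ 82005.3333. The integer-valued extremum is e(T(496, 3)) = 82005, which is strictly less than the density bound 246016/3 since 3 ∤ 496 (the parts of T(496, 3) cannot all be equal).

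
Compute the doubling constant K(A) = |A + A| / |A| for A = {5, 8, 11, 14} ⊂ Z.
K = |A + A| / |A| = 7/4

Enumerate A + A = {a + b : a, b ∈ A}. With |A| = 4, there are |A|^2 = 16 ordered sum pairs; collecting distinct values, A + A = {10, 13, 16, 19, 22, 25, 28}, so |A + A| = 7. Thus K = 7/4. Here |A + A| = 2|A| − 1 = 7, the minimum possible — so K = 7/4 is minimal, which holds iff A is an arithmetic progression.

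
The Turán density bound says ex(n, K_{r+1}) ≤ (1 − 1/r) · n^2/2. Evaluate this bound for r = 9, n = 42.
Turán density bound = (8/9) · 42^2/2 = 784

Turán's theorem: ex(n, K_{r+1}) is achieved by the complete r-partite Turán graph T(n, r) with parts as balanced as possible, and is at most (1 − 1/r) · n^2/2. For r = 9, n = 42: the density bound is (8/9) · 1764/2 = 784. The integer-valued extremum is e(T(42, 9)) = 783, which is strictly less than the density bound 784 since 9 ∤ 42 (the parts of T(42, 9) cannot all be equal).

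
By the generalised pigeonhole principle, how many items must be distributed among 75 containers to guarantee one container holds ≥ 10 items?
n = (10 − 1)·75 + 1 = 676

By the generalised pigeonhole principle, to guarantee some box contains ≥ r objects we need more than (r − 1) · k objects total. Threshold: n = (r − 1) · k + 1. With r = 10 and k = 75: n = 9 · 75 + 1 = 675 + 1 = 676. For n = 675 = 9 · 75, we can put exactly 9 objects in every box, avoiding 10 in any single one — so 676 is tight.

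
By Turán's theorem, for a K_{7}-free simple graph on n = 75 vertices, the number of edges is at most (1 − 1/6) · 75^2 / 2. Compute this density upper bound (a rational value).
Turán density bound = (5/6) · 75^2/2 = 9375/4 ≈ 2343.75

Turán's theorem: ex(n, K_{r+1}) is achieved by the complete r-partite Turán graph T(n, r) with parts as balanced as possible, and is at most (1 − 1/r) · n^2/2. For r = 6, n = 75: the density bound is (5/6) · 5625/2 = 9375/4 ≈ 2343.75. The integer-valued extremum is e(T(75, 6)) = 2343, which is strictly less than the density bound 9375/4 since 6 ∤ 75 (the parts of T(75, 6) cannot all be equal).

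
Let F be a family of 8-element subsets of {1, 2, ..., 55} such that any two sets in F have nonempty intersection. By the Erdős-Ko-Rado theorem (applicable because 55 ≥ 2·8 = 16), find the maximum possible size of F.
max |F| = C(54, 7) = 177100560

The Erdős-Ko-Rado theorem states: for n ≥ 2k, an intersecting family of k-subsets of an n-element set has size at most C(n − 1, k − 1), with equality for 'star' families {A ⊆ [n] : |A| = k, i ∈ A} (fix an element i). For n = 55, k = 8: C(54, 7) = 177100560.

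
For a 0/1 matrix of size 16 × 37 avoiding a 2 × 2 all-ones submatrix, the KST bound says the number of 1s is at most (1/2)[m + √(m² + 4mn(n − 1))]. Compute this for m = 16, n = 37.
z(16, 37; 2, 2) ≤ (1/2)[16 + √(16² + 4·16·37·36)] = (1/2)[16 + √85504] = 154.2053

Kővári–Sós–Turán: let r_1, ..., r_16 be the row sums and z = Σ r_i the total number of 1s. Each pair of columns can share at most one row with both entries 1 (else a 2×2 all-ones block appears), so Σ_i C(r_i, 2) ≤ C(37, 2) = 666. By convexity Σ_i C(r_i, 2) ≥ 16·C(z/16, 2) = z(z − 16)/(2·16), giving z² − 16z − 16·37·36 ≤ 0 and hence z ≤ (1/2)[16 + √(256 + 4·21312)] = (1/2)[16 + √85504] ≈ (1/2)(16 + 292.4107) = 154.2053.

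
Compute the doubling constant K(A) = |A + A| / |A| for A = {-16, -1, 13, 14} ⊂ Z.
K = |A + A| / |A| = 9/4

Enumerate A + A = {a + b : a, b ∈ A}. With |A| = 4, there are |A|^2 = 16 ordered sum pairs; collecting distinct values, A + A = {-32, -17, -3, -2, 12, 13, 26, 27, 28}, so |A + A| = 9. Thus K = 9/4. For comparison, the minimum possible |A + A| over all 4-element sets is 2·4 − 1 = 7 (so min K = 7/4), attained only by arithmetic progressions.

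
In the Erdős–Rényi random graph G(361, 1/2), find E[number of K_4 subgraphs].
E[# K_4] = C(361, 4) · (1/2)^C(4, 2) = 695946630 / 2^6 = 347973315/32 = 10874166.09375

For each 4-subset S of vertices (there are C(361, 4) = 695946630 such S), let X_S = 1 if S induces a K_4 (all C(4, 2) = 6 edges present). Then P(X_S = 1) = (1/2)^6 = 1/64. By linearity of expectation, E[# K_4] = C(361, 4) · (1/2)^6 = 695946630 / 64 = 347973315/32 = 10874166.09375.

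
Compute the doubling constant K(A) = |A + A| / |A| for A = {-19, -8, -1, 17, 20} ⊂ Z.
K = |A + A| / |A| = 14/5

Enumerate A + A = {a + b : a, b ∈ A}. With |A| = 5, there are |A|^2 = 25 ordered sum pairs; collecting distinct values, A + A = {-38, -27, -20, -16, -9, -2, 1, 9, 12, 16, 19, 34, 37, 40}, so |A + A| = 14. Thus K = 14/5. For comparison, the minimum possible |A + A| over all 5-element sets is 2·5 − 1 = 9 (so min K = 9/5), attained only by arithmetic progressions.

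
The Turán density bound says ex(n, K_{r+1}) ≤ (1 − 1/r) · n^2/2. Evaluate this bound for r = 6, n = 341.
Turán density bound = (5/6) · 341^2/2 = 581405/12 ≈ 48450.4167

Turán's theorem: ex(n, K_{r+1}) is achieved by the complete r-partite Turán graph T(n, r) with parts as balanced as possible, and is at most (1 − 1/r) · n^2/2. For r = 6, n = 341: the density bound is (5/6) · 116281/2 = 581405/12 ≈ 48450.4167. The integer-valued extremum is e(T(341, 6)) = 48450, which is strictly less than the density bound 581405/12 since 6 ∤ 341 (the parts of T(341, 6) cannot all be equal).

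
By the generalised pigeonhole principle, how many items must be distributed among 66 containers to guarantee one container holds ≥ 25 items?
n = (25 − 1)·66 + 1 = 1585

By the generalised pigeonhole principle, to guarantee some box contains ≥ r objects we need more than (r − 1) · k objects total. Threshold: n = (r − 1) · k + 1. With r = 25 and k = 66: n = 24 · 66 + 1 = 1584 + 1 = 1585. For n = 1584 = 24 · 66, we can put exactly 24 objects in every box, avoiding 25 in any single one — so 1585 is tight.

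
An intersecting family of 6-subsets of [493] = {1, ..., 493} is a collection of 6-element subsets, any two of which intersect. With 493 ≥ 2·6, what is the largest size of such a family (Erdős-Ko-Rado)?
max |F| = C(492, 5) = 235391138808

Erdős-Ko-Rado (1961): when n ≥ 2k, max |F| = C(n−1, k−1). The bound is attained by the star {A : i ∈ A} for any fixed i ∈ [n]. Here C(493−1, 6−1) = C(492, 5) = 235391138808.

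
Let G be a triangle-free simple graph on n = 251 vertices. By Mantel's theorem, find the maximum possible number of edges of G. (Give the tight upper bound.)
ex(251, K_3) = ⌊251^2/4⌋ = 15750

Mantel (1907): a triangle-free graph on n vertices has at most ⌊n^2/4⌋ edges, with equality for the complete bipartite graph K_{⌊n/2⌋, ⌈n/2⌉}. For n = 251: ⌊251^2/4⌋ = ⌊63001/4⌋ = 15750. The extremal graph is K_{125, 126}, which has 125·126 = 15750 edges.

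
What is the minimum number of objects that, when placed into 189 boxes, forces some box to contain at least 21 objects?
n = (21 − 1)·189 + 1 = 3781

By the generalised pigeonhole principle, to guarantee some box contains ≥ r objects we need more than (r − 1) · k objects total. Threshold: n = (r − 1) · k + 1. With r = 21 and k = 189: n = 20 · 189 + 1 = 3780 + 1 = 3781. For n = 3780 = 20 · 189, we can put exactly 20 objects in every box, avoiding 21 in any single one — so 3781 is tight.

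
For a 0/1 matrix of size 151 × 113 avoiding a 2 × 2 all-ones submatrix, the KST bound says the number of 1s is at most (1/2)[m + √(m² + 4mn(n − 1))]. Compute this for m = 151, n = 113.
z(151, 113; 2, 2) ≤ (1/2)[151 + √(151² + 4·151·113·112)] = (1/2)[151 + √7667025] = 1459.9697

Kővári–Sós–Turán: let r_1, ..., r_151 be the row sums and z = Σ r_i the total number of 1s. Each pair of columns can share at most one row with both entries 1 (else a 2×2 all-ones block appears), so Σ_i C(r_i, 2) ≤ C(113, 2) = 6328. By convexity Σ_i C(r_i, 2) ≥ 151·C(z/151, 2) = z(z − 151)/(2·151), giving z² − 151z − 151·113·112 ≤ 0 and hence z ≤ (1/2)[151 + √(22801 + 4·1911056)] = (1/2)[151 + √7667025] ≈ (1/2)(151 + 2768.9393) = 1459.9697.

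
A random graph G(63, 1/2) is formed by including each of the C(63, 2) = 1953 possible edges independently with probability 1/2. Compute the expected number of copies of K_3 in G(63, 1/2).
E[# K_3] = C(63, 3) · (1/2)^C(3, 2) = 39711 / 2^3 = 4963.875

For each 3-subset S of vertices (there are C(63, 3) = 39711 such S), let X_S = 1 if S induces a K_3 (all C(3, 2) = 3 edges present). Then P(X_S = 1) = (1/2)^3 = 1/8. By linearity of expectation, E[# K_3] = C(63, 3) · (1/2)^3 = 39711 / 8 = 4963.875.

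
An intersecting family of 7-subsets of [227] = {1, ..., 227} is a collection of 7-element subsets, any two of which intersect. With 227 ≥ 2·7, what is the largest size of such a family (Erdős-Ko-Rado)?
max |F| = C(226, 6) = 173083867320

Erdős-Ko-Rado (1961): when n ≥ 2k, max |F| = C(n−1, k−1). The bound is attained by the star {A : i ∈ A} for any fixed i ∈ [n]. Here C(227−1, 7−1) = C(226, 6) = 173083867320.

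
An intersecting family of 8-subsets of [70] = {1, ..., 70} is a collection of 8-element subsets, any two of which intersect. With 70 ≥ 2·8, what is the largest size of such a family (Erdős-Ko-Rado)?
max |F| = C(69, 7) = 1078897248

Erdős-Ko-Rado (1961): when n ≥ 2k, max |F| = C(n−1, k−1). The bound is attained by the star {A : i ∈ A} for any fixed i ∈ [n]. Here C(70−1, 8−1) = C(69, 7) = 1078897248.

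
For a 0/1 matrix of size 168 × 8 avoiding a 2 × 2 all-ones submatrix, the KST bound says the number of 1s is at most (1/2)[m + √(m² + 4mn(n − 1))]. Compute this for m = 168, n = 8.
z(168, 8; 2, 2) ≤ (1/2)[168 + √(168² + 4·168·8·7)] = (1/2)[168 + √65856] = 212.3121

Kővári–Sós–Turán: let r_1, ..., r_168 be the row sums and z = Σ r_i the total number of 1s. Each pair of columns can share at most one row with both entries 1 (else a 2×2 all-ones block appears), so Σ_i C(r_i, 2) ≤ C(8, 2) = 28. By convexity Σ_i C(r_i, 2) ≥ 168·C(z/168, 2) = z(z − 168)/(2·168), giving z² − 168z − 168·8·7 ≤ 0 and hence z ≤ (1/2)[168 + √(28224 + 4·9408)] = (1/2)[168 + √65856] ≈ (1/2)(168 + 256.6242) = 212.3121.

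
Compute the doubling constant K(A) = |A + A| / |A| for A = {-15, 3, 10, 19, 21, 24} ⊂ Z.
K = |A + A| / |A| = 20/6 = 10/3

Enumerate A + A = {a + b : a, b ∈ A}. With |A| = 6, there are |A|^2 = 36 ordered sum pairs; collecting distinct values, A + A = {-30, -12, -5, 4, 6, 9, 13, 20, 22, 24, 27, 29, 31, 34, 38, 40, 42, 43, 45, 48}, so |A + A| = 20. Thus K = 20/6 = 10/3. For comparison, the minimum possible |A + A| over all 6-element sets is 2·6 − 1 = 11 (so min K = 11/6), attained only by arithmetic progressions.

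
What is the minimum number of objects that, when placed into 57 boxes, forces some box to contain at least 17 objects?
n = (17 − 1)·57 + 1 = 913

By the generalised pigeonhole principle, to guarantee some box contains ≥ r objects we need more than (r − 1) · k objects total. Threshold: n = (r − 1) · k + 1. With r = 17 and k = 57: n = 16 · 57 + 1 = 912 + 1 = 913. For n = 912 = 16 · 57, we can put exactly 16 objects in every box, avoiding 17 in any single one — so 913 is tight.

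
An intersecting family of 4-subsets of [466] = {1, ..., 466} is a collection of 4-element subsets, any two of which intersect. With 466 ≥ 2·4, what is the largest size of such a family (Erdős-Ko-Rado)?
max |F| = C(465, 3) = 16649480

The Erdős-Ko-Rado theorem states: for n ≥ 2k, an intersecting family of k-subsets of an n-element set has size at most C(n − 1, k − 1), with equality for 'star' families {A ⊆ [n] : |A| = k, i ∈ A} (fix an element i). For n = 466, k = 4: C(465, 3) = 16649480.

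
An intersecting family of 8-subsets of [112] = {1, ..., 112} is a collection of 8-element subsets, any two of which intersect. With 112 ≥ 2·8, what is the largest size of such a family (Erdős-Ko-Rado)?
max |F| = C(111, 7) = 33963647355

The Erdős-Ko-Rado theorem states: for n ≥ 2k, an intersecting family of k-subsets of an n-element set has size at most C(n − 1, k − 1), with equality for 'star' families {A ⊆ [n] : |A| = k, i ∈ A} (fix an element i). For n = 112, k = 8: C(111, 7) = 33963647355.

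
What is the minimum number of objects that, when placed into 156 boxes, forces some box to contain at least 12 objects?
n = (12 − 1)·156 + 1 = 1717

By the generalised pigeonhole principle, to guarantee some box contains ≥ r objects we need more than (r − 1) · k objects total. Threshold: n = (r − 1) · k + 1. With r = 12 and k = 156: n = 11 · 156 + 1 = 1716 + 1 = 1717. For n = 1716 = 11 · 156, we can put exactly 11 objects in every box, avoiding 12 in any single one — so 1717 is tight.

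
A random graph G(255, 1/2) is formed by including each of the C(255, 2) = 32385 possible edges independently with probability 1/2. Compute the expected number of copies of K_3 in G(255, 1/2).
E[# K_3] = C(255, 3) · (1/2)^C(3, 2) = 2731135 / 2^3 = 341391.875

For each 3-subset S of vertices (there are C(255, 3) = 2731135 such S), let X_S = 1 if S induces a K_3 (all C(3, 2) = 3 edges present). Then P(X_S = 1) = (1/2)^3 = 1/8. By linearity of expectation, E[# K_3] = C(255, 3) · (1/2)^3 = 2731135 / 8 = 341391.875.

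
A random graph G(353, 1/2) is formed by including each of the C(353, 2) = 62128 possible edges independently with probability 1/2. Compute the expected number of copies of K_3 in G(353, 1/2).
E[# K_3] = C(353, 3) · (1/2)^C(3, 2) = 7268976 / 2^3 = 908622

For each 3-subset S of vertices (there are C(353, 3) = 7268976 such S), let X_S = 1 if S induces a K_3 (all C(3, 2) = 3 edges present). Then P(X_S = 1) = (1/2)^3 = 1/8. By linearity of expectation, E[# K_3] = C(353, 3) · (1/2)^3 = 7268976 / 8 = 908622.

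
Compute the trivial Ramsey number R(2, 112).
R(2, 112) = 112

R(2, k) = k for all k ≥ 2: in a 2-colouring of K_k, either some edge is red (a red K_2) or all edges are blue (a blue K_k). And K_{111} coloured all-blue has no blue K_112, so R(2, 112) > 111. Hence R(2, 112) = 112.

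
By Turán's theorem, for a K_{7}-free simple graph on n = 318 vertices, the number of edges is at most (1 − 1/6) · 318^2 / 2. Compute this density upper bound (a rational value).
Turán density bound = (5/6) · 318^2/2 = 42135

Turán's theorem: ex(n, K_{r+1}) is achieved by the complete r-partite Turán graph T(n, r) with parts as balanced as possible, and is at most (1 − 1/r) · n^2/2. For r = 6, n = 318: the density bound is (5/6) · 101124/2 = 42135. Since 6 ∣ 318, the Turán graph T(318, 6) has parts of equal size 53, and its edge count e(T(318, 6)) = 42135 attains the density bound exactly.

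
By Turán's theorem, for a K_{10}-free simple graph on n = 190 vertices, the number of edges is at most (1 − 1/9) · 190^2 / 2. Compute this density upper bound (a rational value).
Turán density bound = (8/9) · 190^2/2 = 144400/9 ≈ 16044.4444

Turán's theorem: ex(n, K_{r+1}) is achieved by the complete r-partite Turán graph T(n, r) with parts as balanced as possible, and is at most (1 − 1/r) · n^2/2. For r = 9, n = 190: the density bound is (8/9) · 36100/2 = 144400/9 ≈ 16044.4444. The integer-valued extremum is e(T(190, 9)) = 16044, which is strictly less than the density bound 144400/9 since 9 ∤ 190 (the parts of T(190, 9) cannot all be equal).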